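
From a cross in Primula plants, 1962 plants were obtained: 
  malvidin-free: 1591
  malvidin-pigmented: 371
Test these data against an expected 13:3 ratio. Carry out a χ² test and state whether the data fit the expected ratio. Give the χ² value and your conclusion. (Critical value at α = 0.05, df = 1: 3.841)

0.033; consistent

Under the 13:3 hypothesis (Σ ratio = 16, N = 1962):
  malvidin-free: 1962 × 13/16 = 1594.125
  malvidin-pigmented: 1962 × 3/16 = 367.875
χ² = Σ (O − E)² / E
  malvidin-free: (1591 − 1594.125)² / 1594.125 = 0.0061
  malvidin-pigmented: (371 − 367.875)² / 367.875 = 0.0265
χ² = 0.0061 + 0.0265 = 0.0326 ≈ 0.033
Degrees of freedom = 2 − 1 = 1; critical value at α = 0.05 is 3.841.
Since 0.033 < 3.841, we fail to reject the null hypothesis — the data are consistent with the 13:3 ratio.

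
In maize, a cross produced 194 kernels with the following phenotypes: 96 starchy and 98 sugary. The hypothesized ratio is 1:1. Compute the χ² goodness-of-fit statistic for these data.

0.021

Expected counts for N = 194 under a 1:1 ratio (total parts = 2):
  starchy: 194 × 1/2 = 97
  sugary: 194 × 1/2 = 97
χ² = Σ (O − E)² / E
  starchy: (96 − 97)² / 97 = 0.0103
  sugary: (98 − 97)² / 97 = 0.0103
χ² = 0.0103 + 0.0103 = 0.0206 ≈ 0.021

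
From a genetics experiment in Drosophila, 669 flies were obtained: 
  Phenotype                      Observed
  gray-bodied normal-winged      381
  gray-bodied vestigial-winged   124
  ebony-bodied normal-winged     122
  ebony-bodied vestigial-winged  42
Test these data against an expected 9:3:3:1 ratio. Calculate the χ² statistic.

Expected counts for N = 669 under a 9:3:3:1 ratio (total parts = 16):
  gray-bodied normal-winged: 669 × 9/16 = 376.3125
  gray-bodied vestigial-winged: 669 × 3/16 = 125.4375
  ebony-bodied normal-winged: 669 × 3/16 = 125.4375
  ebony-bodied vestigial-winged: 669 × 1/16 = 41.8125
χ² = Σ (O − E)² / E
  gray-bodied normal-winged: (381 − 376.3125)² / 376.3125 = 0.0584
  gray-bodied vestigial-winged: (124 − 125.4375)² / 125.4375 = 0.0165
  ebony-bodied normal-winged: (122 − 125.4375)² / 125.4375 = 0.0942
  ebony-bodied vestigial-winged: (42 − 41.8125)² / 41.8125 = 0.0008
χ² = 0.0584 + 0.0165 + 0.0942 + 0.0008 = 0.1699 ≈ 0.170

0.170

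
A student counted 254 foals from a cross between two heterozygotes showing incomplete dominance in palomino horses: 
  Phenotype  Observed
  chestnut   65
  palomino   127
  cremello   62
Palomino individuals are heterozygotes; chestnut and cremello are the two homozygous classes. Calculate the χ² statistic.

0.071

With incomplete dominance, a heterozygote × heterozygote cross gives a 1:2:1 phenotypic ratio.
Under the 1:2:1 hypothesis (Σ ratio = 4, N = 254):
  chestnut: 254 × 1/4 = 63.5
  palomino: 254 × 2/4 = 127
  cremello: 254 × 1/4 = 63.5
χ² = Σ (O − E)² / E
  chestnut: (65 − 63.5)² / 63.5 = 0.0354
  palomino: (127 − 127)² / 127 = 0.0000
  cremello: (62 − 63.5)² / 63.5 = 0.0354
χ² = 0.0354 + 0.0000 + 0.0354 = 0.0708 ≈ 0.071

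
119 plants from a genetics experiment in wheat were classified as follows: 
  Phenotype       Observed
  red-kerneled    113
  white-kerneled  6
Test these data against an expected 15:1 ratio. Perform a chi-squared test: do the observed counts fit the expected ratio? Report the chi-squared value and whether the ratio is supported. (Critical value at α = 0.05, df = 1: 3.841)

Under the 15:1 hypothesis (Σ ratio = 16, N = 119):
  red-kerneled: 119 × 15/16 = 111.5625
  white-kerneled: 119 × 1/16 = 7.4375
χ² = Σ (O − E)² / E
  red-kerneled: (113 − 111.5625)² / 111.5625 = 0.0185
  white-kerneled: (6 − 7.4375)² / 7.4375 = 0.2778
χ² = 0.0185 + 0.2778 = 0.2963 ≈ 0.296
Degrees of freedom = 2 − 1 = 1; critical value at α = 0.05 is 3.841.
Since 0.296 < 3.841, we fail to reject the null hypothesis — the data are consistent with the 15:1 ratio.

0.296; consistent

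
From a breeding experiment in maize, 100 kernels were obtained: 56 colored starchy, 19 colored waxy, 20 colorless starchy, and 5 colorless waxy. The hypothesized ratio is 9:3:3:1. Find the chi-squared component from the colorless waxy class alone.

0.250

Under the 9:3:3:1 hypothesis (Σ ratio = 16, N = 100):
  colored starchy: 100 × 9/16 = 56.25
  colored waxy: 100 × 3/16 = 18.75
  colorless starchy: 100 × 3/16 = 18.75
  colorless waxy: 100 × 1/16 = 6.25
Contribution of colorless waxy: (5 − 6.25)² / 6.25 = 0.2500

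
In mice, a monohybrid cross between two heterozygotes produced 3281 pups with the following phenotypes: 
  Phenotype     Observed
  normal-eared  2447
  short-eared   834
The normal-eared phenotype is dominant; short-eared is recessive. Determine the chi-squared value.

For a monohybrid cross between heterozygotes with complete dominance, the expected phenotypic ratio is 3:1.
Total ratio parts = 4. Expected numbers out of 3281:
  normal-eared: 3281 × 3/4 = 2460.75
  short-eared: 3281 × 1/4 = 820.25
χ² = Σ (O − E)² / E
  normal-eared: (2447 − 2460.75)² / 2460.75 = 0.0768
  short-eared: (834 − 820.25)² / 820.25 = 0.2305
χ² = 0.0768 + 0.2305 = 0.3073 ≈ 0.307

0.307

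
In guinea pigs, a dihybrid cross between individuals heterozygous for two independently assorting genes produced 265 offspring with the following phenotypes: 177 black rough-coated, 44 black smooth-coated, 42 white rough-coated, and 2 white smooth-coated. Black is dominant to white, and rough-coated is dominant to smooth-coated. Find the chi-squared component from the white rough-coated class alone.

1.189

A dihybrid F₂ with independent assortment and complete dominance at both loci gives a 9:3:3:1 phenotypic ratio.
The 9:3:3:1 ratio has 16 parts, so with N = 265 the expected counts are:
  black rough-coated: 265 × 9/16 = 149.0625
  black smooth-coated: 265 × 3/16 = 49.6875
  white rough-coated: 265 × 3/16 = 49.6875
  white smooth-coated: 265 × 1/16 = 16.5625
Contribution of white rough-coated: (42 − 49.6875)² / 49.6875 = 1.1894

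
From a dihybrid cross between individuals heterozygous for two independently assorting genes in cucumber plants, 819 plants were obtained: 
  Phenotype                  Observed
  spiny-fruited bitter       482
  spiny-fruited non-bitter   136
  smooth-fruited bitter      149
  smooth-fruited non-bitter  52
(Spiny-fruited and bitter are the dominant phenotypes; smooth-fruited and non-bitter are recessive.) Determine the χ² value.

3.143

A dihybrid F₂ with independent assortment and complete dominance at both loci gives a 9:3:3:1 phenotypic ratio.
Total ratio parts = 16. Expected numbers out of 819:
  spiny-fruited bitter: 819 × 9/16 = 460.6875
  spiny-fruited non-bitter: 819 × 3/16 = 153.5625
  smooth-fruited bitter: 819 × 3/16 = 153.5625
  smooth-fruited non-bitter: 819 × 1/16 = 51.1875
χ² = Σ (O − E)² / E
  spiny-fruited bitter: (482 − 460.6875)² / 460.6875 = 0.9860
  spiny-fruited non-bitter: (136 − 153.5625)² / 153.5625 = 2.0086
  smooth-fruited bitter: (149 − 153.5625)² / 153.5625 = 0.1356
  smooth-fruited non-bitter: (52 − 51.1875)² / 51.1875 = 0.0129
χ² = 0.9860 + 2.0086 + 0.1356 + 0.0129 = 3.1431 ≈ 3.143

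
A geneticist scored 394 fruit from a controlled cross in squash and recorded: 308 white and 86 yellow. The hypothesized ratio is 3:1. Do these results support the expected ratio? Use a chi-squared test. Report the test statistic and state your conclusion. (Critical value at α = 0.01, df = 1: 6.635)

2.115; consistent

Total ratio parts = 4. Expected numbers out of 394:
  white: 394 × 3/4 = 295.5
  yellow: 394 × 1/4 = 98.5
χ² = Σ (O − E)² / E
  white: (308 − 295.5)² / 295.5 = 0.5288
  yellow: (86 − 98.5)² / 98.5 = 1.5863
χ² = 0.5288 + 1.5863 = 2.1151 ≈ 2.115
Degrees of freedom = 2 − 1 = 1; critical value at α = 0.01 is 6.635.
Since 2.115 < 6.635, we fail to reject the null hypothesis — the data are consistent with the 3:1 ratio.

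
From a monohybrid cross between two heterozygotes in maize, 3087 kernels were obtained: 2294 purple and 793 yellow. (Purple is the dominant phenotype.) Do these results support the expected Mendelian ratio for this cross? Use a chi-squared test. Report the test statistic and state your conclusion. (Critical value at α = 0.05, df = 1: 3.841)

0.780; consistent

For a monohybrid cross between heterozygotes with complete dominance, the expected phenotypic ratio is 3:1.
The 3:1 ratio has 4 parts, so with N = 3087 the expected counts are:
  purple: 3087 × 3/4 = 2315.25
  yellow: 3087 × 1/4 = 771.75
χ² = Σ (O − E)² / E
  purple: (2294 − 2315.25)² / 2315.25 = 0.1950
  yellow: (793 − 771.75)² / 771.75 = 0.5851
χ² = 0.1950 + 0.5851 = 0.7801 ≈ 0.780
Degrees of freedom = 2 − 1 = 1; critical value at α = 0.05 is 3.841.
Since 0.780 < 3.841, we fail to reject the null hypothesis — the data are consistent with the 3:1 ratio.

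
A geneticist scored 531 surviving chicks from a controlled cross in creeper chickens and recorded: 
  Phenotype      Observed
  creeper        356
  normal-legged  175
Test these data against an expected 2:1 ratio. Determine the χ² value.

0.034

Expected counts for N = 531 under a 2:1 ratio (total parts = 3):
  creeper: 531 × 2/3 = 354
  normal-legged: 531 × 1/3 = 177
χ² = Σ (O − E)² / E
  creeper: (356 − 354)² / 354 = 0.0113
  normal-legged: (175 − 177)² / 177 = 0.0226
χ² = 0.0113 + 0.0226 = 0.0339 ≈ 0.034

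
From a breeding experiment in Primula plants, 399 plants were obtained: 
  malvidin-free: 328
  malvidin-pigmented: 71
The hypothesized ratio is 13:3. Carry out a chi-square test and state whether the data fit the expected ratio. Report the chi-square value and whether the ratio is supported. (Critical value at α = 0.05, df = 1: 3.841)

0.239; consistent

Total ratio parts = 16. Expected numbers out of 399:
  malvidin-free: 399 × 13/16 = 324.1875
  malvidin-pigmented: 399 × 3/16 = 74.8125
χ² = Σ (O − E)² / E
  malvidin-free: (328 − 324.1875)² / 324.1875 = 0.0448
  malvidin-pigmented: (71 − 74.8125)² / 74.8125 = 0.1943
χ² = 0.0448 + 0.1943 = 0.2391 ≈ 0.239
Degrees of freedom = 2 − 1 = 1; critical value at α = 0.05 is 3.841.
Since 0.239 < 3.841, we fail to reject the null hypothesis — the data are consistent with the 13:3 ratio.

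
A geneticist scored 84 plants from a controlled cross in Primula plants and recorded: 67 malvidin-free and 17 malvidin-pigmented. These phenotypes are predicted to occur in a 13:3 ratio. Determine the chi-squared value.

Expected counts for N = 84 under a 13:3 ratio (total parts = 16):
  malvidin-free: 84 × 13/16 = 68.25
  malvidin-pigmented: 84 × 3/16 = 15.75
χ² = Σ (O − E)² / E
  malvidin-free: (67 − 68.25)² / 68.25 = 0.0229
  malvidin-pigmented: (17 − 15.75)² / 15.75 = 0.0992
χ² = 0.0229 + 0.0992 = 0.1221 ≈ 0.122

0.122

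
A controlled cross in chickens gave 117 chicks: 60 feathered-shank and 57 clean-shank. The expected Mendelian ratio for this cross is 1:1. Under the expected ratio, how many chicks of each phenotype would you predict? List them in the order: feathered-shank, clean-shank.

The 1:1 ratio has 2 parts, so with N = 117 the expected counts are:
  feathered-shank: 117 × 1/2 = 58.5
  clean-shank: 117 × 1/2 = 58.5

58.5, 58.5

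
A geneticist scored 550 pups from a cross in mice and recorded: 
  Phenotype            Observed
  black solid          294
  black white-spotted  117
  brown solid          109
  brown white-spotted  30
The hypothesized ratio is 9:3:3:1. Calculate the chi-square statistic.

3.522

Under the 9:3:3:1 hypothesis (Σ ratio = 16, N = 550):
  black solid: 550 × 9/16 = 309.375
  black white-spotted: 550 × 3/16 = 103.125
  brown solid: 550 × 3/16 = 103.125
  brown white-spotted: 550 × 1/16 = 34.375
χ² = Σ (O − E)² / E
  black solid: (294 − 309.375)² / 309.375 = 0.7641
  black white-spotted: (117 − 103.125)² / 103.125 = 1.8668
  brown solid: (109 − 103.125)² / 103.125 = 0.3347
  brown white-spotted: (30 − 34.375)² / 34.375 = 0.5568
χ² = 0.7641 + 1.8668 + 0.3347 + 0.5568 = 3.5224 ≈ 3.522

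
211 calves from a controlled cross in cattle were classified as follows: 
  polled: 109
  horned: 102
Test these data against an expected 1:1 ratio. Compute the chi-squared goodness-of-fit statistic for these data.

0.232

Expected counts for N = 211 under a 1:1 ratio (total parts = 2):
  polled: 211 × 1/2 = 105.5
  horned: 211 × 1/2 = 105.5
χ² = Σ (O − E)² / E
  polled: (109 − 105.5)² / 105.5 = 0.1161
  horned: (102 − 105.5)² / 105.5 = 0.1161
χ² = 0.1161 + 0.1161 = 0.2322 ≈ 0.232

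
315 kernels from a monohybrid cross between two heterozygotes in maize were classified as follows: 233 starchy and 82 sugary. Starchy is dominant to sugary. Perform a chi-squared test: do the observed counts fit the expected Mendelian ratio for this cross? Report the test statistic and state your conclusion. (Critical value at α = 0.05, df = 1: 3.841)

For a monohybrid cross between heterozygotes with complete dominance, the expected phenotypic ratio is 3:1.
The 3:1 ratio has 4 parts, so with N = 315 the expected counts are:
  starchy: 315 × 3/4 = 236.25
  sugary: 315 × 1/4 = 78.75
χ² = Σ (O − E)² / E
  starchy: (233 − 236.25)² / 236.25 = 0.0447
  sugary: (82 − 78.75)² / 78.75 = 0.1341
χ² = 0.0447 + 0.1341 = 0.1788 ≈ 0.179
Degrees of freedom = 2 − 1 = 1; critical value at α = 0.05 is 3.841.
Since 0.179 < 3.841, we fail to reject the null hypothesis — the data are consistent with the 3:1 ratio.

0.179; consistent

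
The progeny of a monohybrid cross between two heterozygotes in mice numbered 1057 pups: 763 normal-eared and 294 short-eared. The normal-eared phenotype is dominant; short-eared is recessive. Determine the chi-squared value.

4.466

For a monohybrid cross between heterozygotes with complete dominance, the expected phenotypic ratio is 3:1.
Expected counts for N = 1057 under a 3:1 ratio (total parts = 4):
  normal-eared: 1057 × 3/4 = 792.75
  short-eared: 1057 × 1/4 = 264.25
χ² = Σ (O − E)² / E
  normal-eared: (763 − 792.75)² / 792.75 = 1.1164
  short-eared: (294 − 264.25)² / 264.25 = 3.3493
χ² = 1.1164 + 3.3493 = 4.4657 ≈ 4.466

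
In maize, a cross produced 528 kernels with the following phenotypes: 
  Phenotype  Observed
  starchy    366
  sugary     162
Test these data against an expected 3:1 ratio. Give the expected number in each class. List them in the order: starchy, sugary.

396, 132

Total ratio parts = 4. Expected numbers out of 528:
  starchy: 528 × 3/4 = 396
  sugary: 528 × 1/4 = 132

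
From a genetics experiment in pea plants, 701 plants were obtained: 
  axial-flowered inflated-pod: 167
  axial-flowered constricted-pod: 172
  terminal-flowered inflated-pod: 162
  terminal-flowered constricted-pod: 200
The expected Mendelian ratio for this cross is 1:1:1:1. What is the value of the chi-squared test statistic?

Expected counts for N = 701 under a 1:1:1:1 ratio (total parts = 4):
  axial-flowered inflated-pod: 701 × 1/4 = 175.25
  axial-flowered constricted-pod: 701 × 1/4 = 175.25
  terminal-flowered inflated-pod: 701 × 1/4 = 175.25
  terminal-flowered constricted-pod: 701 × 1/4 = 175.25
χ² = Σ (O − E)² / E
  axial-flowered inflated-pod: (167 − 175.25)² / 175.25 = 0.3884
  axial-flowered constricted-pod: (172 − 175.25)² / 175.25 = 0.0603
  terminal-flowered inflated-pod: (162 − 175.25)² / 175.25 = 1.0018
  terminal-flowered constricted-pod: (200 − 175.25)² / 175.25 = 3.4954
χ² = 0.3884 + 0.0603 + 1.0018 + 3.4954 = 4.9459 ≈ 4.946

4.946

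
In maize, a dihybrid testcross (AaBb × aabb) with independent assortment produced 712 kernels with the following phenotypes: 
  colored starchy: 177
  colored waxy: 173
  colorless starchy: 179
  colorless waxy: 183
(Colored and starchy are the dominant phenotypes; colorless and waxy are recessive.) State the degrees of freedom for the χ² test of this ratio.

A dihybrid testcross with independent assortment gives a 1:1:1:1 ratio.
A goodness-of-fit test with 4 phenotype classes has df = 4 − 1 = 3.

3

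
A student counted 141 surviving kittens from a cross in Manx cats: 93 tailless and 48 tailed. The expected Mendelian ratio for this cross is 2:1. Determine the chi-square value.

0.032

The 2:1 ratio has 3 parts, so with N = 141 the expected counts are:
  tailless: 141 × 2/3 = 94
  tailed: 141 × 1/3 = 47
χ² = Σ (O − E)² / E
  tailless: (93 − 94)² / 94 = 0.0106
  tailed: (48 − 47)² / 47 = 0.0213
χ² = 0.0106 + 0.0213 = 0.0319 ≈ 0.032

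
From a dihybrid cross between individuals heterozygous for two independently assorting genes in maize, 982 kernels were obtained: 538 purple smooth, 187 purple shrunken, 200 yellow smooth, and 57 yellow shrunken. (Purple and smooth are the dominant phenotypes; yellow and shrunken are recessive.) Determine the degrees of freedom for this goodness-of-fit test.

A dihybrid F₂ with independent assortment and complete dominance at both loci gives a 9:3:3:1 phenotypic ratio.
A goodness-of-fit test with 4 phenotype classes has df = 4 − 1 = 3.

3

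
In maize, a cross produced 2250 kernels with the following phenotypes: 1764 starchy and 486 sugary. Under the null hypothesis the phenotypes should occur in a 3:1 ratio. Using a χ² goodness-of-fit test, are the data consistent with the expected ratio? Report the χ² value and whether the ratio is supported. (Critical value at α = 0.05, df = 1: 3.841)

The 3:1 ratio has 4 parts, so with N = 2250 the expected counts are:
  starchy: 2250 × 3/4 = 1687.5
  sugary: 2250 × 1/4 = 562.5
χ² = Σ (O − E)² / E
  starchy: (1764 − 1687.5)² / 1687.5 = 3.4680
  sugary: (486 − 562.5)² / 562.5 = 10.4040
χ² = 3.4680 + 10.4040 = 13.872
Degrees of freedom = 2 − 1 = 1; critical value at α = 0.05 is 3.841.
Since 13.872 > 3.841, we reject the null hypothesis — the data do not fit the 3:1 ratio.

13.872; not consistent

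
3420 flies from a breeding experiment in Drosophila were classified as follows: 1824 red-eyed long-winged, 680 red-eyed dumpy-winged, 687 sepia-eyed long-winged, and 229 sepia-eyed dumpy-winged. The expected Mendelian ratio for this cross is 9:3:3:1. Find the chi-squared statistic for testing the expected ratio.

The 9:3:3:1 ratio has 16 parts, so with N = 3420 the expected counts are:
  red-eyed long-winged: 3420 × 9/16 = 1923.75
  red-eyed dumpy-winged: 3420 × 3/16 = 641.25
  sepia-eyed long-winged: 3420 × 3/16 = 641.25
  sepia-eyed dumpy-winged: 3420 × 1/16 = 213.75
χ² = Σ (O − E)² / E
  red-eyed long-winged: (1824 − 1923.75)² / 1923.75 = 5.1722
  red-eyed dumpy-winged: (680 − 641.25)² / 641.25 = 2.3416
  sepia-eyed long-winged: (687 − 641.25)² / 641.25 = 3.2640
  sepia-eyed dumpy-winged: (229 − 213.75)² / 213.75 = 1.0880
χ² = 5.1722 + 2.3416 + 3.2640 + 1.0880 = 11.8658 ≈ 11.866

11.866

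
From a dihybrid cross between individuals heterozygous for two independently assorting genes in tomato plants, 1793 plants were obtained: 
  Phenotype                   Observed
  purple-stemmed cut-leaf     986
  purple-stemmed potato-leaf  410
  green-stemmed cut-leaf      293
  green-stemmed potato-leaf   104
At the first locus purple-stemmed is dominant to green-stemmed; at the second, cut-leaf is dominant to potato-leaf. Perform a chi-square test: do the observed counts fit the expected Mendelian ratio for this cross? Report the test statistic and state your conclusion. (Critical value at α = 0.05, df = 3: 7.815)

A dihybrid F₂ with independent assortment and complete dominance at both loci gives a 9:3:3:1 phenotypic ratio.
Expected counts for N = 1793 under a 9:3:3:1 ratio (total parts = 16):
  purple-stemmed cut-leaf: 1793 × 9/16 = 1008.5625
  purple-stemmed potato-leaf: 1793 × 3/16 = 336.1875
  green-stemmed cut-leaf: 1793 × 3/16 = 336.1875
  green-stemmed potato-leaf: 1793 × 1/16 = 112.0625
χ² = Σ (O − E)² / E
  purple-stemmed cut-leaf: (986 − 1008.5625)² / 1008.5625 = 0.5047
  purple-stemmed potato-leaf: (410 − 336.1875)² / 336.1875 = 16.2061
  green-stemmed cut-leaf: (293 − 336.1875)² / 336.1875 = 5.5480
  green-stemmed potato-leaf: (104 − 112.0625)² / 112.0625 = 0.5801
χ² = 0.5047 + 16.2061 + 5.5480 + 0.5801 = 22.8389 ≈ 22.839
Degrees of freedom = 4 − 1 = 3; critical value at α = 0.05 is 7.815.
Since 22.839 > 7.815, we reject the null hypothesis — the data do not fit the 9:3:3:1 ratio.

22.839; not consistent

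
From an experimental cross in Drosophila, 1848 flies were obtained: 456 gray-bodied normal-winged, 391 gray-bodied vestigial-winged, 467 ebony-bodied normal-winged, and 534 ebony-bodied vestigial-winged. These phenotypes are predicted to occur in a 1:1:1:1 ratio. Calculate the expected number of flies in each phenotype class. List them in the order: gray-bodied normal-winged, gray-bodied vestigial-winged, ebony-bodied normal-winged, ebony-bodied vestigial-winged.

462, 462, 462, 462

Expected counts for N = 1848 under a 1:1:1:1 ratio (total parts = 4):
  gray-bodied normal-winged: 1848 × 1/4 = 462
  gray-bodied vestigial-winged: 1848 × 1/4 = 462
  ebony-bodied normal-winged: 1848 × 1/4 = 462
  ebony-bodied vestigial-winged: 1848 × 1/4 = 462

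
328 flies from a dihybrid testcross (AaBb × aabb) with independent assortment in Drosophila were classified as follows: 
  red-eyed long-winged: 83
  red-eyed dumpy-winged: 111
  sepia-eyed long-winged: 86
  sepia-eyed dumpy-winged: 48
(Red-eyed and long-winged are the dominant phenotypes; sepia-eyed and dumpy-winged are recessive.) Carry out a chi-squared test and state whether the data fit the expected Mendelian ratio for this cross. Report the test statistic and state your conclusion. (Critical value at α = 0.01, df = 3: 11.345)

A dihybrid testcross with independent assortment gives a 1:1:1:1 ratio.
Expected counts for N = 328 under a 1:1:1:1 ratio (total parts = 4):
  red-eyed long-winged: 328 × 1/4 = 82
  red-eyed dumpy-winged: 328 × 1/4 = 82
  sepia-eyed long-winged: 328 × 1/4 = 82
  sepia-eyed dumpy-winged: 328 × 1/4 = 82
χ² = Σ (O − E)² / E
  red-eyed long-winged: (83 − 82)² / 82 = 0.0122
  red-eyed dumpy-winged: (111 − 82)² / 82 = 10.2561
  sepia-eyed long-winged: (86 − 82)² / 82 = 0.1951
  sepia-eyed dumpy-winged: (48 − 82)² / 82 = 14.0976
χ² = 0.0122 + 10.2561 + 0.1951 + 14.0976 = 24.561
Degrees of freedom = 4 − 1 = 3; critical value at α = 0.01 is 11.345.
Since 24.561 > 11.345, we reject the null hypothesis — the data do not fit the 1:1:1:1 ratio.

24.561; not consistent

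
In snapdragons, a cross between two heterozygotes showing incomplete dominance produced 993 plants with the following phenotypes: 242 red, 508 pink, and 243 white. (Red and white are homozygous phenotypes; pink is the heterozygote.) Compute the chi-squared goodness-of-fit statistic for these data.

With incomplete dominance, a heterozygote × heterozygote cross gives a 1:2:1 phenotypic ratio.
Expected counts for N = 993 under a 1:2:1 ratio (total parts = 4):
  red: 993 × 1/4 = 248.25
  pink: 993 × 2/4 = 496.5
  white: 993 × 1/4 = 248.25
χ² = Σ (O − E)² / E
  red: (242 − 248.25)² / 248.25 = 0.1574
  pink: (508 − 496.5)² / 496.5 = 0.2664
  white: (243 − 248.25)² / 248.25 = 0.1110
χ² = 0.1574 + 0.2664 + 0.1110 = 0.5348 ≈ 0.535

0.535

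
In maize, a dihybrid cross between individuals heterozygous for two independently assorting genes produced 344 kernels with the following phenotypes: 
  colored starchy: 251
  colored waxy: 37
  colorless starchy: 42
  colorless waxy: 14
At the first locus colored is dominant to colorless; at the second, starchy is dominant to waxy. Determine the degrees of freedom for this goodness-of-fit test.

A dihybrid F₂ with independent assortment and complete dominance at both loci gives a 9:3:3:1 phenotypic ratio.
A goodness-of-fit test with 4 phenotype classes has df = 4 − 1 = 3.

3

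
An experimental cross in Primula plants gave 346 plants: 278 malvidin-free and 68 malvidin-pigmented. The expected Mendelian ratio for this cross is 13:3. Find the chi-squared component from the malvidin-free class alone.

Under the 13:3 hypothesis (Σ ratio = 16, N = 346):
  malvidin-free: 346 × 13/16 = 281.125
  malvidin-pigmented: 346 × 3/16 = 64.875
Contribution of malvidin-free: (278 − 281.125)² / 281.125 = 0.0347

0.035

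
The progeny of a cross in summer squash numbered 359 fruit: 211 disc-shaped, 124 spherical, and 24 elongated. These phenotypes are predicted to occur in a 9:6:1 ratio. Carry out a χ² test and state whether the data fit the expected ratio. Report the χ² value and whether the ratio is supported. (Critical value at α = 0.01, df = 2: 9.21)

The 9:6:1 ratio has 16 parts, so with N = 359 the expected counts are:
  disc-shaped: 359 × 9/16 = 201.9375
  spherical: 359 × 6/16 = 134.625
  elongated: 359 × 1/16 = 22.4375
χ² = Σ (O − E)² / E
  disc-shaped: (211 − 201.9375)² / 201.9375 = 0.4067
  spherical: (124 − 134.625)² / 134.625 = 0.8386
  elongated: (24 − 22.4375)² / 22.4375 = 0.1088
χ² = 0.4067 + 0.8386 + 0.1088 = 1.3541 ≈ 1.354
Degrees of freedom = 3 − 1 = 2; critical value at α = 0.01 is 9.21.
Since 1.354 < 9.21, we fail to reject the null hypothesis — the data are consistent with the 9:6:1 ratio.

1.354; consistent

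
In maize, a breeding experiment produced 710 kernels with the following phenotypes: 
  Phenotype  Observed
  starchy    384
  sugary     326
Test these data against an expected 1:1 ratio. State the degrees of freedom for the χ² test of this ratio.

1

A goodness-of-fit test with 2 phenotype classes has df = 2 − 1 = 1.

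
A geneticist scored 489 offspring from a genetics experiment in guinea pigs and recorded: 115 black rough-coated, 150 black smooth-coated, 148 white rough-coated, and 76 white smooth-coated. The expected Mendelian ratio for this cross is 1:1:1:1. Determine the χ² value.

Total ratio parts = 4. Expected numbers out of 489:
  black rough-coated: 489 × 1/4 = 122.25
  black smooth-coated: 489 × 1/4 = 122.25
  white rough-coated: 489 × 1/4 = 122.25
  white smooth-coated: 489 × 1/4 = 122.25
χ² = Σ (O − E)² / E
  black rough-coated: (115 − 122.25)² / 122.25 = 0.4300
  black smooth-coated: (150 − 122.25)² / 122.25 = 6.2991
  white rough-coated: (148 − 122.25)² / 122.25 = 5.4238
  white smooth-coated: (76 − 122.25)² / 122.25 = 17.4974
χ² = 0.4300 + 6.2991 + 5.4238 + 17.4974 = 29.6503 ≈ 29.650

29.650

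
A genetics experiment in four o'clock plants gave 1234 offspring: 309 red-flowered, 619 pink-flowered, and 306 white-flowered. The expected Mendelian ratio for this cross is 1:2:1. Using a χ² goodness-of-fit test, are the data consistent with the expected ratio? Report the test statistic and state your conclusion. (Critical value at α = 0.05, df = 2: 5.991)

Expected counts for N = 1234 under a 1:2:1 ratio (total parts = 4):
  red-flowered: 1234 × 1/4 = 308.5
  pink-flowered: 1234 × 2/4 = 617
  white-flowered: 1234 × 1/4 = 308.5
χ² = Σ (O − E)² / E
  red-flowered: (309 − 308.5)² / 308.5 = 0.0008
  pink-flowered: (619 − 617)² / 617 = 0.0065
  white-flowered: (306 − 308.5)² / 308.5 = 0.0203
χ² = 0.0008 + 0.0065 + 0.0203 = 0.0276 ≈ 0.028
Degrees of freedom = 3 − 1 = 2; critical value at α = 0.05 is 5.991.
Since 0.028 < 5.991, we fail to reject the null hypothesis — the data are consistent with the 1:2:1 ratio.

0.028; consistent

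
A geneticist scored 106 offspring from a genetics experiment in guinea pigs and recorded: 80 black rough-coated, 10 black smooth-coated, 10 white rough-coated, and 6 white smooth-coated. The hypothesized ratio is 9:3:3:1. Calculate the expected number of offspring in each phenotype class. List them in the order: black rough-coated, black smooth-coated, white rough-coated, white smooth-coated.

59.625, 19.875, 19.875, 6.625

Expected counts for N = 106 under a 9:3:3:1 ratio (total parts = 16):
  black rough-coated: 106 × 9/16 = 59.625
  black smooth-coated: 106 × 3/16 = 19.875
  white rough-coated: 106 × 3/16 = 19.875
  white smooth-coated: 106 × 1/16 = 6.625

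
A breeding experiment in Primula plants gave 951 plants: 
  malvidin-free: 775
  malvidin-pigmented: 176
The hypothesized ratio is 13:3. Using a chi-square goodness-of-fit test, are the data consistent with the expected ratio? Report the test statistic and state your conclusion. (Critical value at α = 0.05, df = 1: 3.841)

0.037; consistent

Total ratio parts = 16. Expected numbers out of 951:
  malvidin-free: 951 × 13/16 = 772.6875
  malvidin-pigmented: 951 × 3/16 = 178.3125
χ² = Σ (O − E)² / E
  malvidin-free: (775 − 772.6875)² / 772.6875 = 0.0069
  malvidin-pigmented: (176 − 178.3125)² / 178.3125 = 0.0300
χ² = 0.0069 + 0.0300 = 0.0369 ≈ 0.037
Degrees of freedom = 2 − 1 = 1; critical value at α = 0.05 is 3.841.
Since 0.037 < 3.841, we fail to reject the null hypothesis — the data are consistent with the 13:3 ratio.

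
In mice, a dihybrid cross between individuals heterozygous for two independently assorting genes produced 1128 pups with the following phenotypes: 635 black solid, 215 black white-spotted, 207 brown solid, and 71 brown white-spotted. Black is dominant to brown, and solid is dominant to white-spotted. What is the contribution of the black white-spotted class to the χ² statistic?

A dihybrid F₂ with independent assortment and complete dominance at both loci gives a 9:3:3:1 phenotypic ratio.
The 9:3:3:1 ratio has 16 parts, so with N = 1128 the expected counts are:
  black solid: 1128 × 9/16 = 634.5
  black white-spotted: 1128 × 3/16 = 211.5
  brown solid: 1128 × 3/16 = 211.5
  brown white-spotted: 1128 × 1/16 = 70.5
Contribution of black white-spotted: (215 − 211.5)² / 211.5 = 0.0579

0.058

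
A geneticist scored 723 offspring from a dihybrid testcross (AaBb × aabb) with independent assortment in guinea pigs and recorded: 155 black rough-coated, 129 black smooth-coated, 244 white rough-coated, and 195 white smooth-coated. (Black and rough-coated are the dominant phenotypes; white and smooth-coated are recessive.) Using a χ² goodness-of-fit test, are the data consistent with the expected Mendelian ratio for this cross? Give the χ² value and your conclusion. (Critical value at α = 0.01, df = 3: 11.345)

A dihybrid testcross with independent assortment gives a 1:1:1:1 ratio.
Under the 1:1:1:1 hypothesis (Σ ratio = 4, N = 723):
  black rough-coated: 723 × 1/4 = 180.75
  black smooth-coated: 723 × 1/4 = 180.75
  white rough-coated: 723 × 1/4 = 180.75
  white smooth-coated: 723 × 1/4 = 180.75
χ² = Σ (O − E)² / E
  black rough-coated: (155 − 180.75)² / 180.75 = 3.6684
  black smooth-coated: (129 − 180.75)² / 180.75 = 14.8164
  white rough-coated: (244 − 180.75)² / 180.75 = 22.1331
  white smooth-coated: (195 − 180.75)² / 180.75 = 1.1234
χ² = 3.6684 + 14.8164 + 22.1331 + 1.1234 = 41.7413 ≈ 41.741
Degrees of freedom = 4 − 1 = 3; critical value at α = 0.01 is 11.345.
Since 41.741 > 11.345, we reject the null hypothesis — the data do not fit the 1:1:1:1 ratio.

41.741; not consistent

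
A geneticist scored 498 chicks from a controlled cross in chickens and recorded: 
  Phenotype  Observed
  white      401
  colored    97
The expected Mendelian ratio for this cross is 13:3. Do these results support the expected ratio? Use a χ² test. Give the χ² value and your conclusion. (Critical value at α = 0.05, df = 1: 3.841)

0.173; consistent

The 13:3 ratio has 16 parts, so with N = 498 the expected counts are:
  white: 498 × 13/16 = 404.625
  colored: 498 × 3/16 = 93.375
χ² = Σ (O − E)² / E
  white: (401 − 404.625)² / 404.625 = 0.0325
  colored: (97 − 93.375)² / 93.375 = 0.1407
χ² = 0.0325 + 0.1407 = 0.1732 ≈ 0.173
Degrees of freedom = 2 − 1 = 1; critical value at α = 0.05 is 3.841.
Since 0.173 < 3.841, we fail to reject the null hypothesis — the data are consistent with the 13:3 ratio.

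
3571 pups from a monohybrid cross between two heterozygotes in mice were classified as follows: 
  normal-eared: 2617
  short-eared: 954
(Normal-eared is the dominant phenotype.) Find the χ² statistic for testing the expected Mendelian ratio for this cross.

For a monohybrid cross between heterozygotes with complete dominance, the expected phenotypic ratio is 3:1.
Expected counts for N = 3571 under a 3:1 ratio (total parts = 4):
  normal-eared: 3571 × 3/4 = 2678.25
  short-eared: 3571 × 1/4 = 892.75
χ² = Σ (O − E)² / E
  normal-eared: (2617 − 2678.25)² / 2678.25 = 1.4008
  short-eared: (954 − 892.75)² / 892.75 = 4.2023
χ² = 1.4008 + 4.2023 = 5.6031 ≈ 5.603

5.603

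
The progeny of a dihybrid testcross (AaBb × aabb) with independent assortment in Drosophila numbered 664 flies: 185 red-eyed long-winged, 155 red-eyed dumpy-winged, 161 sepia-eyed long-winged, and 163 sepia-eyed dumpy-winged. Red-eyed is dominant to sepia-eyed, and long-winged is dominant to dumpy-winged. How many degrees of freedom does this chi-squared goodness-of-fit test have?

3

A dihybrid testcross with independent assortment gives a 1:1:1:1 ratio.
A goodness-of-fit test with 4 phenotype classes has df = 4 − 1 = 3.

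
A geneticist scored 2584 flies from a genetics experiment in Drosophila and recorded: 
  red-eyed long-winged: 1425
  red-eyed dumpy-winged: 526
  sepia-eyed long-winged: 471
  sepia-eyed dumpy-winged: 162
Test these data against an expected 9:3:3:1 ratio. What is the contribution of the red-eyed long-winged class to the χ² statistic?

Expected counts for N = 2584 under a 9:3:3:1 ratio (total parts = 16):
  red-eyed long-winged: 2584 × 9/16 = 1453.5
  red-eyed dumpy-winged: 2584 × 3/16 = 484.5
  sepia-eyed long-winged: 2584 × 3/16 = 484.5
  sepia-eyed dumpy-winged: 2584 × 1/16 = 161.5
Contribution of red-eyed long-winged: (1425 − 1453.5)² / 1453.5 = 0.5588

0.559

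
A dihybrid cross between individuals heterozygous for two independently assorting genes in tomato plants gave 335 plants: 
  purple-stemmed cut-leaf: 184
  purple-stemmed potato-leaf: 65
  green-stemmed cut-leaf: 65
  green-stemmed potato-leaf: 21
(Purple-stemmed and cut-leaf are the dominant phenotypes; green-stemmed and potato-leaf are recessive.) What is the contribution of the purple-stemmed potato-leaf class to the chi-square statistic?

0.076

A dihybrid F₂ with independent assortment and complete dominance at both loci gives a 9:3:3:1 phenotypic ratio.
Expected counts for N = 335 under a 9:3:3:1 ratio (total parts = 16):
  purple-stemmed cut-leaf: 335 × 9/16 = 188.4375
  purple-stemmed potato-leaf: 335 × 3/16 = 62.8125
  green-stemmed cut-leaf: 335 × 3/16 = 62.8125
  green-stemmed potato-leaf: 335 × 1/16 = 20.9375
Contribution of purple-stemmed potato-leaf: (65 − 62.8125)² / 62.8125 = 0.0762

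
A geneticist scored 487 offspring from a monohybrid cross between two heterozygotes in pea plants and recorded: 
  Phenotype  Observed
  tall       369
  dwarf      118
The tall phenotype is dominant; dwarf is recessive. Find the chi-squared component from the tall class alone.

0.039

For a monohybrid cross between heterozygotes with complete dominance, the expected phenotypic ratio is 3:1.
Expected counts for N = 487 under a 3:1 ratio (total parts = 4):
  tall: 487 × 3/4 = 365.25
  dwarf: 487 × 1/4 = 121.75
Contribution of tall: (369 − 365.25)² / 365.25 = 0.0385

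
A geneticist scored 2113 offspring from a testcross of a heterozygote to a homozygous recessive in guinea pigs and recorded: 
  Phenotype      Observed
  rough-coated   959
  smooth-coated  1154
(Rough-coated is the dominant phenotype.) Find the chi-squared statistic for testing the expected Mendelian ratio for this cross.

A testcross of a heterozygote (Aa × aa) gives a 1:1 phenotypic ratio.
The 1:1 ratio has 2 parts, so with N = 2113 the expected counts are:
  rough-coated: 2113 × 1/2 = 1056.5
  smooth-coated: 2113 × 1/2 = 1056.5
χ² = Σ (O − E)² / E
  rough-coated: (959 − 1056.5)² / 1056.5 = 8.9979
  smooth-coated: (1154 − 1056.5)² / 1056.5 = 8.9979
χ² = 8.9979 + 8.9979 = 17.9958 ≈ 17.996

17.996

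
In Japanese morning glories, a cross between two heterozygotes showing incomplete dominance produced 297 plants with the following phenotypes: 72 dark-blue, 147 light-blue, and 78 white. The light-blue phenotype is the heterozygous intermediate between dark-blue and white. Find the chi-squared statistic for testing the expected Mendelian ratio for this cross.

With incomplete dominance, a heterozygote × heterozygote cross gives a 1:2:1 phenotypic ratio.
Expected counts for N = 297 under a 1:2:1 ratio (total parts = 4):
  dark-blue: 297 × 1/4 = 74.25
  light-blue: 297 × 2/4 = 148.5
  white: 297 × 1/4 = 74.25
χ² = Σ (O − E)² / E
  dark-blue: (72 − 74.25)² / 74.25 = 0.0682
  light-blue: (147 − 148.5)² / 148.5 = 0.0152
  white: (78 − 74.25)² / 74.25 = 0.1894
χ² = 0.0682 + 0.0152 + 0.1894 = 0.2728 ≈ 0.273

0.273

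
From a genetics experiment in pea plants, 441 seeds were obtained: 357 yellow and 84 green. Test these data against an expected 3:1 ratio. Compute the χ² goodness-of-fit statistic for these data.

Expected counts for N = 441 under a 3:1 ratio (total parts = 4):
  yellow: 441 × 3/4 = 330.75
  green: 441 × 1/4 = 110.25
χ² = Σ (O − E)² / E
  yellow: (357 − 330.75)² / 330.75 = 2.0833
  green: (84 − 110.25)² / 110.25 = 6.2500
χ² = 2.0833 + 6.2500 = 8.3333 ≈ 8.333

8.333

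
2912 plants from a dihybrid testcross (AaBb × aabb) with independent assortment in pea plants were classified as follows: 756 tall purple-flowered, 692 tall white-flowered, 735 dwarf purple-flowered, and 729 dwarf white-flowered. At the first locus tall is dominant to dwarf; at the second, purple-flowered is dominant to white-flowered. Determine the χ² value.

2.926

A dihybrid testcross with independent assortment gives a 1:1:1:1 ratio.
Expected counts for N = 2912 under a 1:1:1:1 ratio (total parts = 4):
  tall purple-flowered: 2912 × 1/4 = 728
  tall white-flowered: 2912 × 1/4 = 728
  dwarf purple-flowered: 2912 × 1/4 = 728
  dwarf white-flowered: 2912 × 1/4 = 728
χ² = Σ (O − E)² / E
  tall purple-flowered: (756 − 728)² / 728 = 1.0769
  tall white-flowered: (692 − 728)² / 728 = 1.7802
  dwarf purple-flowered: (735 − 728)² / 728 = 0.0673
  dwarf white-flowered: (729 − 728)² / 728 = 0.0014
χ² = 1.0769 + 1.7802 + 0.0673 + 0.0014 = 2.9258 ≈ 2.926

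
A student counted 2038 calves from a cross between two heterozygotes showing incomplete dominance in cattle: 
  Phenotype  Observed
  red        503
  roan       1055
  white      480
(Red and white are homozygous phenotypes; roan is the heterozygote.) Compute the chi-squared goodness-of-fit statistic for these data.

3.063

With incomplete dominance, a heterozygote × heterozygote cross gives a 1:2:1 phenotypic ratio.
Total ratio parts = 4. Expected numbers out of 2038:
  red: 2038 × 1/4 = 509.5
  roan: 2038 × 2/4 = 1019
  white: 2038 × 1/4 = 509.5
χ² = Σ (O − E)² / E
  red: (503 − 509.5)² / 509.5 = 0.0829
  roan: (1055 − 1019)² / 1019 = 1.2718
  white: (480 − 509.5)² / 509.5 = 1.7080
χ² = 0.0829 + 1.2718 + 1.7080 = 3.0627 ≈ 3.063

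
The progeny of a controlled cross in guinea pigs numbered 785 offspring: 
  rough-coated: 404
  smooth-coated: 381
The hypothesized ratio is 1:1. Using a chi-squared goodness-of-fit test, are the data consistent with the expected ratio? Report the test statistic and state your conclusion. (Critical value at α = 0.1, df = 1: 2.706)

Expected counts for N = 785 under a 1:1 ratio (total parts = 2):
  rough-coated: 785 × 1/2 = 392.5
  smooth-coated: 785 × 1/2 = 392.5
χ² = Σ (O − E)² / E
  rough-coated: (404 − 392.5)² / 392.5 = 0.3369
  smooth-coated: (381 − 392.5)² / 392.5 = 0.3369
χ² = 0.3369 + 0.3369 = 0.6738 ≈ 0.674
Degrees of freedom = 2 − 1 = 1; critical value at α = 0.1 is 2.706.
Since 0.674 < 2.706, we fail to reject the null hypothesis — the data are consistent with the 1:1 ratio.

0.674; consistent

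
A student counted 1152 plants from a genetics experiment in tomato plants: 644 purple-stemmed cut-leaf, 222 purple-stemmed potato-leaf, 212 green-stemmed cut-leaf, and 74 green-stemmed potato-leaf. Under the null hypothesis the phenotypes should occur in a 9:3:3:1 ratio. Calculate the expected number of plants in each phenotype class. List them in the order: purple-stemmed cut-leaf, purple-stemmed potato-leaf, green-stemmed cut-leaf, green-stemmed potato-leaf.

Under the 9:3:3:1 hypothesis (Σ ratio = 16, N = 1152):
  purple-stemmed cut-leaf: 1152 × 9/16 = 648
  purple-stemmed potato-leaf: 1152 × 3/16 = 216
  green-stemmed cut-leaf: 1152 × 3/16 = 216
  green-stemmed potato-leaf: 1152 × 1/16 = 72

648, 216, 216, 72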